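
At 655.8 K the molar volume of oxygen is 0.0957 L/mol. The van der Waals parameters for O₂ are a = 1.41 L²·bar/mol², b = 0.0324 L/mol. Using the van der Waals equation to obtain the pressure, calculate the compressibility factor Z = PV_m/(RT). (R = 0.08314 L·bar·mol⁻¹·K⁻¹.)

P = RT/(V_m − b) − a/V_m² = (0.08314)(655.8)/(0.0957 − 0.0324) − 1.41/(0.0957)²
  = 54.523/0.063300 − 153.96 = 861.34 − 153.96 = 707.38 bar
Z = PV_m/(RT) = (707.38)(0.0957)/((0.08314)(655.8)) = 67.696/54.523 = 1.242

Z ≈ 1.242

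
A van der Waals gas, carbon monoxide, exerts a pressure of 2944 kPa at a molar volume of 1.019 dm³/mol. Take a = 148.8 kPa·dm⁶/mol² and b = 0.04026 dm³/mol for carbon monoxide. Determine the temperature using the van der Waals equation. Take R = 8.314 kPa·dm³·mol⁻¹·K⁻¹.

T ≈ 363.4 K

T = (P + a/V_m²)(V_m − b)/R
P + a/V_m² = 2944 + 148.8/(1.019)² = 3087.3 kPa
V_m − b = 1.019 − 0.04026 = 0.97874 dm³/mol
T = (3087.3)(0.97874)/8.314 = 363.4 K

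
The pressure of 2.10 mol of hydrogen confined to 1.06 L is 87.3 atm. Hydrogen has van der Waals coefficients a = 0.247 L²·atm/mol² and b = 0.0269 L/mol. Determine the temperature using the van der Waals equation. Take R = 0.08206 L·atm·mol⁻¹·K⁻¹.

T ≈ 514.0 K

T = (P + a n²/V²)(V − nb)/(nR)
P + a n²/V² = 87.3 + (0.247)(2.10)²/(1.06)² = 88.269 atm
V − nb = 1.06 − (2.10)(0.0269) = 1.0035 L
T = (88.269)(1.0035)/((2.10)(0.08206)) = 514.0 K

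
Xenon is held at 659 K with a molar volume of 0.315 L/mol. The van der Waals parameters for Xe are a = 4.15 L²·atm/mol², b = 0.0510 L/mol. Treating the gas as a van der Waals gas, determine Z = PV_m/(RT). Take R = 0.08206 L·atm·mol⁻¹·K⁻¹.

P = RT/(V_m − b) − a/V_m² = (0.08206)(659)/(0.315 − 0.0510) − 4.15/(0.315)²
  = 54.078/0.26400 − 41.824 = 204.84 − 41.824 = 163.02 atm
Z = PV_m/(RT) = (163.02)(0.315)/((0.08206)(659)) = 51.351/54.078 = 0.9496

Z ≈ 0.9496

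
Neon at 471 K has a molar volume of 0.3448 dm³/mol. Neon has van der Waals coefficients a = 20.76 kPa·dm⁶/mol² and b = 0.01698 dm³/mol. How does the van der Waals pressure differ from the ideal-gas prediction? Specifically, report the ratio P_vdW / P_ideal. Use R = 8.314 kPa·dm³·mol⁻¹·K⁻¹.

Ideal: P_ideal = RT/V_m = (8.314)(471)/0.3448 = 11357.0 kPa
vdW: P = RT/(V_m − b) − a/V_m² = 3915.89/0.327820 − 20.76/0.118887 = 11945.2 − 174.620 = 11770.6 kPa
Ratio = 11770.6/11357.0 = 1.036

P_vdW / P_ideal ≈ 1.036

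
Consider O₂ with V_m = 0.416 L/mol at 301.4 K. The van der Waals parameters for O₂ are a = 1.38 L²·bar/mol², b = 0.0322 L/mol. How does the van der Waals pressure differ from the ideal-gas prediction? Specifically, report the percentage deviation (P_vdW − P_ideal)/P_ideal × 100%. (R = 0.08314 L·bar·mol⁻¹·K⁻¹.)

-4.85 %

Ideal: P_ideal = RT/V_m = (0.08314)(301.4)/0.416 = 60.2365 bar
vdW: P = RT/(V_m − b) − a/V_m² = 25.0584/0.383800 − 1.38/0.173056 = 65.2903 − 7.97430 = 57.3160 bar
% deviation = (57.3160 − 60.2365)/60.2365 × 100% = -4.85%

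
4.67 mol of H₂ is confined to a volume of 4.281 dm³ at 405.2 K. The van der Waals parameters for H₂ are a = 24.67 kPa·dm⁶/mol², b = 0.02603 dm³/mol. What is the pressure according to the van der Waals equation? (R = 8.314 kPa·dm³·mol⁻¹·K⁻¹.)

P ≈ 3753 kPa

P = nRT/(V − nb) − a n²/V²
nRT/(V − nb) = (4.67)(8.314)(405.2)/(4.281 − 4.67×0.02603) = 15732/4.1594 = 3782.3 kPa
a n²/V² = (24.67)(4.67)²/(4.281)² = 29.357 kPa
P = 3782.3 − 29.357 = 3753 kPa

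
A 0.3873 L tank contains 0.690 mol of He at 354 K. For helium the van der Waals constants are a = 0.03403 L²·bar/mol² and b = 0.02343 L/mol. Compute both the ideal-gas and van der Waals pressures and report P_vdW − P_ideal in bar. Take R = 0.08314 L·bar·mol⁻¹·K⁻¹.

Ideal: P_ideal = nRT/V = (0.690)(0.08314)(354)/0.3873 = 52.4342 bar
vdW: P = nRT/(V − nb) − a n²/V² = 20.3078/0.371133 − 0.0162017/0.150001 = 54.7184 − 0.108011 = 54.6104 bar
ΔP = 54.6104 − 52.4342 = 2.176 bar

ΔP ≈ 2.176 bar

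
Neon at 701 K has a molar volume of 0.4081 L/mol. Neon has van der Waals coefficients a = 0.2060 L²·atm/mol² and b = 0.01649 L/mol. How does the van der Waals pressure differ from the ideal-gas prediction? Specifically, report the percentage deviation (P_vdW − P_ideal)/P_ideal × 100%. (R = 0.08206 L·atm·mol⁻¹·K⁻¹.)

3.33 %

Ideal: P_ideal = RT/V_m = (0.08206)(701)/0.4081 = 140.956 atm
vdW: P = RT/(V_m − b) − a/V_m² = 57.5241/0.391610 − 0.2060/0.166546 = 146.891 − 1.23690 = 145.654 atm
% deviation = (145.654 − 140.956)/140.956 × 100% = 3.33%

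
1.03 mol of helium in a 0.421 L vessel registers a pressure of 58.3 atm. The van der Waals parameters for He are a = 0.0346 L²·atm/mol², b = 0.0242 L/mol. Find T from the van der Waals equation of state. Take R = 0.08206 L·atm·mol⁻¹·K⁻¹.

T = (P + a n²/V²)(V − nb)/(nR)
P + a n²/V² = 58.3 + (0.0346)(1.03)²/(0.421)² = 58.507 atm
V − nb = 0.421 − (1.03)(0.0242) = 0.39607 L
T = (58.507)(0.39607)/((1.03)(0.08206)) = 274.2 K

T ≈ 274.2 K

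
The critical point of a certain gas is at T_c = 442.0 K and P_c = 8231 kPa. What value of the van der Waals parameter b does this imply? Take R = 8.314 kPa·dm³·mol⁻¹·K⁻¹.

From T_c = 8a/(27Rb) and P_c = a/(27b²): b = R T_c/(8 P_c).
b = (8.314)(442.0)/(8×8231) = 3674.8/65848 = 0.05581 dm³/mol

b ≈ 0.05581 dm³/mol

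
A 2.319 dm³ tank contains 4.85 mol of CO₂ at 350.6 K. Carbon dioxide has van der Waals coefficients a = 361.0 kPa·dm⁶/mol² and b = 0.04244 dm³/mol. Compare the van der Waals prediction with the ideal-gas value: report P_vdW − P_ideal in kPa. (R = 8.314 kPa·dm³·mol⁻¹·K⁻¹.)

Ideal: P_ideal = nRT/V = (4.85)(8.314)(350.6)/2.319 = 6096.25 kPa
vdW: P = nRT/(V − nb) − a n²/V² = 14137.2/2.11317 − 8491.62/5.37776 = 6690.04 − 1579.03 = 5111.01 kPa
ΔP = 5111.01 − 6096.25 = -985.2 kPa

ΔP ≈ -985.2 kPa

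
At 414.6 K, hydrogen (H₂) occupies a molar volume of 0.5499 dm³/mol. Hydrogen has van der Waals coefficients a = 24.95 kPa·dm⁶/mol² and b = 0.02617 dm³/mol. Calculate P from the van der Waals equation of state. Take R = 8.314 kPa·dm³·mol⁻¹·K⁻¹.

P ≈ 6499 kPa

P = RT/(V_m − b) − a/V_m²
RT/(V_m − b) = (8.314)(414.6)/(0.5499 − 0.02617) = 3447.0/0.52373 = 6581.6 kPa
a/V_m² = 24.95/(0.5499)² = 82.509 kPa
P = 6581.6 − 82.509 = 6499 kPa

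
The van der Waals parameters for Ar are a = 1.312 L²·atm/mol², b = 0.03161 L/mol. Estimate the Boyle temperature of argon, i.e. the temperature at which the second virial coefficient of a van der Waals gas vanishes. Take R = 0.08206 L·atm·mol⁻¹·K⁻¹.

For a van der Waals gas the second virial coefficient B₂ = b − a/(RT) vanishes at T_B = a/(Rb).
T_B = 1.312/(0.08206×0.03161) = 1.312/0.0025939 = 505.8 K

T_B ≈ 505.8 K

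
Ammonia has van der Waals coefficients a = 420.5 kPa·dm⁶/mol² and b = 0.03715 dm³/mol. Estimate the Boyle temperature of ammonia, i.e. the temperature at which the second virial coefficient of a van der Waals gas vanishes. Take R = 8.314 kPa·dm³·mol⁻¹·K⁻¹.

T_B ≈ 1361 K

For a van der Waals gas the second virial coefficient B₂ = b − a/(RT) vanishes at T_B = a/(Rb).
T_B = 420.5/(8.314×0.03715) = 420.5/0.30887 = 1361 K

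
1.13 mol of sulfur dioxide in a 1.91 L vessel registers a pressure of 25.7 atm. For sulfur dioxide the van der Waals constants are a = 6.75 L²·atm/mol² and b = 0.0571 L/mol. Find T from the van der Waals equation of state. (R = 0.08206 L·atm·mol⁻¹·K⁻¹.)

T ≈ 558.5 K

T = (P + a n²/V²)(V − nb)/(nR)
P + a n²/V² = 25.7 + (6.75)(1.13)²/(1.91)² = 28.063 atm
V − nb = 1.91 − (1.13)(0.0571) = 1.8455 L
T = (28.063)(1.8455)/((1.13)(0.08206)) = 558.5 K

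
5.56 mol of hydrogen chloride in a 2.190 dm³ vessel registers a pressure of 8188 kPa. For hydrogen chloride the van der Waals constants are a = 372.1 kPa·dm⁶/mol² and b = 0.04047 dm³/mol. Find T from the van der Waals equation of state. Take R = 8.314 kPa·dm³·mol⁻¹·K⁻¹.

T = (P + a n²/V²)(V − nb)/(nR)
P + a n²/V² = 8188 + (372.1)(5.56)²/(2.190)² = 10586 kPa
V − nb = 2.190 − (5.56)(0.04047) = 1.9650 dm³
T = (10586)(1.9650)/((5.56)(8.314)) = 450.0 K

T ≈ 450.0 K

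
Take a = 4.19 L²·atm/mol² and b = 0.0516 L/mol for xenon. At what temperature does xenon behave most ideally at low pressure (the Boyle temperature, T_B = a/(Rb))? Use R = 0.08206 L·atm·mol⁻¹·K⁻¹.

T_B ≈ 989.5 K

For a van der Waals gas the second virial coefficient B₂ = b − a/(RT) vanishes at T_B = a/(Rb).
T_B = 4.19/(0.08206×0.0516) = 4.19/0.0042343 = 989.5 K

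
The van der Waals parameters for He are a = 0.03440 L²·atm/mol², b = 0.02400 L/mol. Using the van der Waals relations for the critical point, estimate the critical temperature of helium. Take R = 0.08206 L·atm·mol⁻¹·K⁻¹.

For a van der Waals gas, T_c = 8a/(27Rb).
T_c = 8×0.03440/(27×0.08206×0.02400) = 0.27520/0.053175 = 5.175 K

T_c ≈ 5.175 K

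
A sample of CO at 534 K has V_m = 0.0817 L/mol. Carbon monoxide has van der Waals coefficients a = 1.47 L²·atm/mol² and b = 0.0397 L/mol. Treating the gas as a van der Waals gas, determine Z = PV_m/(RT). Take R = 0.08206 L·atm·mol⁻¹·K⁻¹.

Z ≈ 1.535

P = RT/(V_m − b) − a/V_m² = (0.08206)(534)/(0.0817 − 0.0397) − 1.47/(0.0817)²
  = 43.820/0.042000 − 220.23 = 1043.3 − 220.23 = 823.1 atm
Z = PV_m/(RT) = (823.1)(0.0817)/((0.08206)(534)) = 67.247/43.820 = 1.535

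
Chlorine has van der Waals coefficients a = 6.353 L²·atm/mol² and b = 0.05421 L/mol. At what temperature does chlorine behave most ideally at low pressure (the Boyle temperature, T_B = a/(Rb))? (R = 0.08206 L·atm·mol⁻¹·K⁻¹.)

For a van der Waals gas the second virial coefficient B₂ = b − a/(RT) vanishes at T_B = a/(Rb).
T_B = 6.353/(0.08206×0.05421) = 6.353/0.0044485 = 1428 K

T_B ≈ 1428 K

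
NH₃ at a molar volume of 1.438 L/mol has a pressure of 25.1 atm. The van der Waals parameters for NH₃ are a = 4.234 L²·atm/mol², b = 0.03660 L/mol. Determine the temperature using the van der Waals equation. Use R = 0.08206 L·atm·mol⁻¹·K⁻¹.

T ≈ 463.6 K

T = (P + a/V_m²)(V_m − b)/R
P + a/V_m² = 25.1 + 4.234/(1.438)² = 27.148 atm
V_m − b = 1.438 − 0.03660 = 1.4014 L/mol
T = (27.148)(1.4014)/0.08206 = 463.6 K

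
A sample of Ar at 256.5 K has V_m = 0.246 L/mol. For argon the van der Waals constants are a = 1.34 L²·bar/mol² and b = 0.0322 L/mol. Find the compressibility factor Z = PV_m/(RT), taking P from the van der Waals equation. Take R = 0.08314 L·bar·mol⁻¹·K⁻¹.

P = RT/(V_m − b) − a/V_m² = (0.08314)(256.5)/(0.246 − 0.0322) − 1.34/(0.246)²
  = 21.325/0.21380 − 22.143 = 99.743 − 22.143 = 77.600 bar
Z = PV_m/(RT) = (77.600)(0.246)/((0.08314)(256.5)) = 19.090/21.325 = 0.8952

Z ≈ 0.8952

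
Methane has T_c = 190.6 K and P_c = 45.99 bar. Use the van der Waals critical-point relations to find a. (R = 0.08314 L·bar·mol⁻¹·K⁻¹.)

a ≈ 2.303 L²·bar/mol²

From T_c = 8a/(27Rb) and P_c = a/(27b²): a = 27 R² T_c²/(64 P_c).
a = 27×(0.08314)²×(190.6)²/(64×45.99) = 6780.0/2943.4 = 2.303 L²·bar/mol²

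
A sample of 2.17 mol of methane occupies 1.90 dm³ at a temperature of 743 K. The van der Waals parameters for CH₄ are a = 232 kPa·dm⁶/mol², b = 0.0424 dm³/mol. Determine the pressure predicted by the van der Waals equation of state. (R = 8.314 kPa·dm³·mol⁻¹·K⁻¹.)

P ≈ 7112 kPa

P = nRT/(V − nb) − a n²/V²
nRT/(V − nb) = (2.17)(8.314)(743)/(1.90 − 2.17×0.0424) = 13405/1.8080 = 7414.3 kPa
a n²/V² = (232)(2.17)²/(1.90)² = 302.62 kPa
P = 7414.3 − 302.62 = 7112 kPa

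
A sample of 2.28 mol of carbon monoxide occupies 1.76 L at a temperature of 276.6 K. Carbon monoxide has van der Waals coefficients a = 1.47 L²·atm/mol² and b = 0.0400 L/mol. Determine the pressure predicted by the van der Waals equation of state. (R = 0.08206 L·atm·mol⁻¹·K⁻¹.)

P = nRT/(V − nb) − a n²/V²
nRT/(V − nb) = (2.28)(0.08206)(276.6)/(1.76 − 2.28×0.0400) = 51.751/1.6688 = 31.011 atm
a n²/V² = (1.47)(2.28)²/(1.76)² = 2.4670 atm
P = 31.011 − 2.4670 = 28.54 atm

P ≈ 28.54 atm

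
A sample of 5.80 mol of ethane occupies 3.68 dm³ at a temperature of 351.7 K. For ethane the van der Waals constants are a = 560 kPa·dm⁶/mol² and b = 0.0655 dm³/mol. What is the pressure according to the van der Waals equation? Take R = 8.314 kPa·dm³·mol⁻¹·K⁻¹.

P ≈ 3748 kPa

P = nRT/(V − nb) − a n²/V²
nRT/(V − nb) = (5.80)(8.314)(351.7)/(3.68 − 5.80×0.0655) = 16959/3.3001 = 5138.9 kPa
a n²/V² = (560)(5.80)²/(3.68)² = 1391.1 kPa
P = 5138.9 − 1391.1 = 3748 kPa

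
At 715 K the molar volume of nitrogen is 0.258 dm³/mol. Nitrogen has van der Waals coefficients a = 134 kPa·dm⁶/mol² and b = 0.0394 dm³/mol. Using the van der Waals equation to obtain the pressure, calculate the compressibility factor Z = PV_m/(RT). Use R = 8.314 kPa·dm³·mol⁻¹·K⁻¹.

P = RT/(V_m − b) − a/V_m² = (8.314)(715)/(0.258 − 0.0394) − 134/(0.258)²
  = 5944.5/0.21860 − 2013.1 = 27194 − 2013.1 = 25181 kPa
Z = PV_m/(RT) = (25181)(0.258)/((8.314)(715)) = 6496.7/5944.5 = 1.093

Z ≈ 1.093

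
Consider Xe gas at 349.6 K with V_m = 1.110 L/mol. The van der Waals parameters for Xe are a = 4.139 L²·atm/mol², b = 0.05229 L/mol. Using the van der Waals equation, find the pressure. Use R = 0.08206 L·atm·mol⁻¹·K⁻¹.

P ≈ 23.76 atm

P = RT/(V_m − b) − a/V_m²
RT/(V_m − b) = (0.08206)(349.6)/(1.110 − 0.05229) = 28.688/1.0577 = 27.123 atm
a/V_m² = 4.139/(1.110)² = 3.3593 atm
P = 27.123 − 3.3593 = 23.76 atm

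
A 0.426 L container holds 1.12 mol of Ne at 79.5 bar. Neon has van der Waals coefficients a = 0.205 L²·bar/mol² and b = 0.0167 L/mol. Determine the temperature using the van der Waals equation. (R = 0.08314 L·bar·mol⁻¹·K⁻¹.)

T = (P + a n²/V²)(V − nb)/(nR)
P + a n²/V² = 79.5 + (0.205)(1.12)²/(0.426)² = 80.917 bar
V − nb = 0.426 − (1.12)(0.0167) = 0.40730 L
T = (80.917)(0.40730)/((1.12)(0.08314)) = 353.9 K

T ≈ 353.9 K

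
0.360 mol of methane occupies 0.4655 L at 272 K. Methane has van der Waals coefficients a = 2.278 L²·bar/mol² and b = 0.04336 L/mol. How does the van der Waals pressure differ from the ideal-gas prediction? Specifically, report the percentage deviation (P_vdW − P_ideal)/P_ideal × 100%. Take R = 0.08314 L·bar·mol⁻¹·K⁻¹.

Ideal: P_ideal = nRT/V = (0.360)(0.08314)(272)/0.4655 = 17.4889 bar
vdW: P = nRT/(V − nb) − a n²/V² = 8.14107/0.449890 − 0.295229/0.216690 = 18.0957 − 1.36245 = 16.7333 bar
% deviation = (16.7333 − 17.4889)/17.4889 × 100% = -4.32%

-4.32 %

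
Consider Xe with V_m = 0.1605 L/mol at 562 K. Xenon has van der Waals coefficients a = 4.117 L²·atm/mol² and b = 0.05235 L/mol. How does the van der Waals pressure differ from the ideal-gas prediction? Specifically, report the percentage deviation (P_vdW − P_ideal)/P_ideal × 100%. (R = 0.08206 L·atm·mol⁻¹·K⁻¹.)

-7.22 %

Ideal: P_ideal = RT/V_m = (0.08206)(562)/0.1605 = 287.338 atm
vdW: P = RT/(V_m − b) − a/V_m² = 46.1177/0.108150 − 4.117/0.0257603 = 426.423 − 159.820 = 266.603 atm
% deviation = (266.603 − 287.338)/287.338 × 100% = -7.22%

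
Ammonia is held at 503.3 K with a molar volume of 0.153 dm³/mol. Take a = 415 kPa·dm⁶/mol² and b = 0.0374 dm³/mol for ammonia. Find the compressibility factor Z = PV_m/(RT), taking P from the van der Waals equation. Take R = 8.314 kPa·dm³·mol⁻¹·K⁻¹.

P = RT/(V_m − b) − a/V_m² = (8.314)(503.3)/(0.153 − 0.0374) − 415/(0.153)²
  = 4184.4/0.11560 − 17728 = 36197 − 17728 = 18469 kPa
Z = PV_m/(RT) = (18469)(0.153)/((8.314)(503.3)) = 2825.8/4184.4 = 0.6753

Z ≈ 0.6753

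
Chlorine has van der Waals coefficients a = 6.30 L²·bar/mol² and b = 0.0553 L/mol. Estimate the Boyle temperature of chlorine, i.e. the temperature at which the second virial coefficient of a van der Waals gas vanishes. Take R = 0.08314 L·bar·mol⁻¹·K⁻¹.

T_B ≈ 1370 K

For a van der Waals gas the second virial coefficient B₂ = b − a/(RT) vanishes at T_B = a/(Rb).
T_B = 6.30/(0.08314×0.0553) = 6.30/0.0045976 = 1370 K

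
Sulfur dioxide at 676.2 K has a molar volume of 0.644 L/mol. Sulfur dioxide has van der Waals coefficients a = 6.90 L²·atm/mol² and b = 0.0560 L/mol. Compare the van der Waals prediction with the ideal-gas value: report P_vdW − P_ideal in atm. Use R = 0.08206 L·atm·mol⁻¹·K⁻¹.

Ideal: P_ideal = RT/V_m = (0.08206)(676.2)/0.644 = 86.1630 atm
vdW: P = RT/(V_m − b) − a/V_m² = 55.4890/0.588000 − 6.90/0.414736 = 94.3690 − 16.6371 = 77.7319 atm
ΔP = 77.7319 − 86.1630 = -8.431 atm

ΔP ≈ -8.431 atm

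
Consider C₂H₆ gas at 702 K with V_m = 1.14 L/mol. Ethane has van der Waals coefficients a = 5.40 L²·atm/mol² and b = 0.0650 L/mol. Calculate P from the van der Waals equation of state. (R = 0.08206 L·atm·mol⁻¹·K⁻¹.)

P = RT/(V_m − b) − a/V_m²
RT/(V_m − b) = (0.08206)(702)/(1.14 − 0.0650) = 57.606/1.0750 = 53.587 atm
a/V_m² = 5.40/(1.14)² = 4.1551 atm
P = 53.587 − 4.1551 = 49.43 atm

P ≈ 49.43 atm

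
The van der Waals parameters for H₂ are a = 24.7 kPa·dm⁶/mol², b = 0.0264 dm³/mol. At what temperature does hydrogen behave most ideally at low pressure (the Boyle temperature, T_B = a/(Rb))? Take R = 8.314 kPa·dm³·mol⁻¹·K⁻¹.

T_B ≈ 112.5 K

For a van der Waals gas the second virial coefficient B₂ = b − a/(RT) vanishes at T_B = a/(Rb).
T_B = 24.7/(8.314×0.0264) = 24.7/0.21949 = 112.5 K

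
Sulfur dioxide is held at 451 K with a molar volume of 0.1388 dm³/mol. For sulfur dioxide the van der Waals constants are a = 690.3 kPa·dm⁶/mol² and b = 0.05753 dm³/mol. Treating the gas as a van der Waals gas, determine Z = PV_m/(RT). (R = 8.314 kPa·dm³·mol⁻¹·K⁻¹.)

Z ≈ 0.3815

P = RT/(V_m − b) − a/V_m² = (8.314)(451)/(0.1388 − 0.05753) − 690.3/(0.1388)²
  = 3749.6/0.081270 − 35831 = 46138 − 35831 = 10307 kPa
Z = PV_m/(RT) = (10307)(0.1388)/((8.314)(451)) = 1430.6/3749.6 = 0.3815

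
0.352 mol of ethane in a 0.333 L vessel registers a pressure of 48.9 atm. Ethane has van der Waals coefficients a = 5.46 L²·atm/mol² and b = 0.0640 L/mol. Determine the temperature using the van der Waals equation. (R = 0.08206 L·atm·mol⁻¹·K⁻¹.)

T ≈ 591.2 K

T = (P + a n²/V²)(V − nb)/(nR)
P + a n²/V² = 48.9 + (5.46)(0.352)²/(0.333)² = 55.001 atm
V − nb = 0.333 − (0.352)(0.0640) = 0.31047 L
T = (55.001)(0.31047)/((0.352)(0.08206)) = 591.2 K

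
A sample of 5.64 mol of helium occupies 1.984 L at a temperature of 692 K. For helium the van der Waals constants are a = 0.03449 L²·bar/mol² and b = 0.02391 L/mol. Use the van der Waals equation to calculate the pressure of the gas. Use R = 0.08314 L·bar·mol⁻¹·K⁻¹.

P = nRT/(V − nb) − a n²/V²
nRT/(V − nb) = (5.64)(0.08314)(692)/(1.984 − 5.64×0.02391) = 324.49/1.8491 = 175.49 bar
a n²/V² = (0.03449)(5.64)²/(1.984)² = 0.27872 bar
P = 175.49 − 0.27872 = 175.2 bar

P ≈ 175.2 bar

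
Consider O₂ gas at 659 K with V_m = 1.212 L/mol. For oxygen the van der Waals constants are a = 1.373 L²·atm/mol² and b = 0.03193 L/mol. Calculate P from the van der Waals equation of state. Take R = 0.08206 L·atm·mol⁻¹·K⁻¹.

P ≈ 44.89 atm

P = RT/(V_m − b) − a/V_m²
RT/(V_m − b) = (0.08206)(659)/(1.212 − 0.03193) = 54.078/1.1801 = 45.825 atm
a/V_m² = 1.373/(1.212)² = 0.93469 atm
P = 45.825 − 0.93469 = 44.89 atm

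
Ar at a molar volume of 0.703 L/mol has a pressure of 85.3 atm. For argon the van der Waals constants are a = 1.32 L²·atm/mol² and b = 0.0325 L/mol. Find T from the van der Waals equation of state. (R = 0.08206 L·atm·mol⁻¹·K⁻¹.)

T = (P + a/V_m²)(V_m − b)/R
P + a/V_m² = 85.3 + 1.32/(0.703)² = 87.971 atm
V_m − b = 0.703 − 0.0325 = 0.67050 L/mol
T = (87.971)(0.67050)/0.08206 = 718.8 K

T ≈ 718.8 K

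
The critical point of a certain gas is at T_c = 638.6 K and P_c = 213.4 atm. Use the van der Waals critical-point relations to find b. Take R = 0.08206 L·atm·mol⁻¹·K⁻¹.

From T_c = 8a/(27Rb) and P_c = a/(27b²): b = R T_c/(8 P_c).
b = (0.08206)(638.6)/(8×213.4) = 52.404/1707.2 = 0.03070 L/mol

b ≈ 0.03070 L/mol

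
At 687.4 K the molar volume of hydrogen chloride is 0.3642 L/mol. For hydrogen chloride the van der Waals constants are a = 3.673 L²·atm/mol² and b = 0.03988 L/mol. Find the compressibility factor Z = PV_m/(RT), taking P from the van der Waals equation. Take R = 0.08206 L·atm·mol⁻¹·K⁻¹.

Z ≈ 0.9442

P = RT/(V_m − b) − a/V_m² = (0.08206)(687.4)/(0.3642 − 0.03988) − 3.673/(0.3642)²
  = 56.408/0.32432 − 27.691 = 173.93 − 27.691 = 146.24 atm
Z = PV_m/(RT) = (146.24)(0.3642)/((0.08206)(687.4)) = 53.261/56.408 = 0.9442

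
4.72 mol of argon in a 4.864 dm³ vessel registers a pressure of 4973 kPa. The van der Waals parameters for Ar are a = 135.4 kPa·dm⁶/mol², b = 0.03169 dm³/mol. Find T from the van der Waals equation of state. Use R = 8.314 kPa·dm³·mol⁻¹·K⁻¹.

T = (P + a n²/V²)(V − nb)/(nR)
P + a n²/V² = 4973 + (135.4)(4.72)²/(4.864)² = 5100.5 kPa
V − nb = 4.864 − (4.72)(0.03169) = 4.7144 dm³
T = (5100.5)(4.7144)/((4.72)(8.314)) = 612.8 K

T ≈ 612.8 K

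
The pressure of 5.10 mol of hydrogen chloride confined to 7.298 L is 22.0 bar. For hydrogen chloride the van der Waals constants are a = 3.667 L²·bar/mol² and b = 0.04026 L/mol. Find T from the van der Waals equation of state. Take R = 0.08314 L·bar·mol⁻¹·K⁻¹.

T = (P + a n²/V²)(V − nb)/(nR)
P + a n²/V² = 22.0 + (3.667)(5.10)²/(7.298)² = 23.791 bar
V − nb = 7.298 − (5.10)(0.04026) = 7.0927 L
T = (23.791)(7.0927)/((5.10)(0.08314)) = 398.0 K

T ≈ 398.0 K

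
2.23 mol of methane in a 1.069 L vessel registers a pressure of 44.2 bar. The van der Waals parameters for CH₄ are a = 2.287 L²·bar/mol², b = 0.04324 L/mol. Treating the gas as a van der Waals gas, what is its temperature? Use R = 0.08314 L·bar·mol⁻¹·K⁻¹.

T ≈ 284.1 K

T = (P + a n²/V²)(V − nb)/(nR)
P + a n²/V² = 44.2 + (2.287)(2.23)²/(1.069)² = 54.152 bar
V − nb = 1.069 − (2.23)(0.04324) = 0.97257 L
T = (54.152)(0.97257)/((2.23)(0.08314)) = 284.1 K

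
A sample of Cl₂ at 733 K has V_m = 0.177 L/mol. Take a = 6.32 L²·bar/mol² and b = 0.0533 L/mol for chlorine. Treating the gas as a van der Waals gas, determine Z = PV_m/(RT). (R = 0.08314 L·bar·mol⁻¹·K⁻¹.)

Z ≈ 0.8450

P = RT/(V_m − b) − a/V_m² = (0.08314)(733)/(0.177 − 0.0533) − 6.32/(0.177)²
  = 60.942/0.12370 − 201.73 = 492.66 − 201.73 = 290.93 bar
Z = PV_m/(RT) = (290.93)(0.177)/((0.08314)(733)) = 51.495/60.942 = 0.8450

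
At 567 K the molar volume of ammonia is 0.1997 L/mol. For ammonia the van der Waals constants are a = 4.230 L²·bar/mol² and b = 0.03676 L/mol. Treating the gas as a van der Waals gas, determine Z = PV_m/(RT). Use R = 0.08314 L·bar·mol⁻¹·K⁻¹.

P = RT/(V_m − b) − a/V_m² = (0.08314)(567)/(0.1997 − 0.03676) − 4.230/(0.1997)²
  = 47.140/0.16294 − 106.07 = 289.31 − 106.07 = 183.24 bar
Z = PV_m/(RT) = (183.24)(0.1997)/((0.08314)(567)) = 36.593/47.140 = 0.7763

Z ≈ 0.7763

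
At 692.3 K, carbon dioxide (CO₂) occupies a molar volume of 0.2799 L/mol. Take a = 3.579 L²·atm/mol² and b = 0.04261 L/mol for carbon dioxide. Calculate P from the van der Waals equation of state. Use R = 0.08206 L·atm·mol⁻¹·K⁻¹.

P ≈ 193.7 atm

P = RT/(V_m − b) − a/V_m²
RT/(V_m − b) = (0.08206)(692.3)/(0.2799 − 0.04261) = 56.810/0.23729 = 239.41 atm
a/V_m² = 3.579/(0.2799)² = 45.683 atm
P = 239.41 − 45.683 = 193.7 atm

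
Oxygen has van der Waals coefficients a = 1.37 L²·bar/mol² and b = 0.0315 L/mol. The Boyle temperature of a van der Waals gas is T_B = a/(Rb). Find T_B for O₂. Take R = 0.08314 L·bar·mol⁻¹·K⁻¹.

T_B ≈ 523.1 K

For a van der Waals gas the second virial coefficient B₂ = b − a/(RT) vanishes at T_B = a/(Rb).
T_B = 1.37/(0.08314×0.0315) = 1.37/0.0026189 = 523.1 K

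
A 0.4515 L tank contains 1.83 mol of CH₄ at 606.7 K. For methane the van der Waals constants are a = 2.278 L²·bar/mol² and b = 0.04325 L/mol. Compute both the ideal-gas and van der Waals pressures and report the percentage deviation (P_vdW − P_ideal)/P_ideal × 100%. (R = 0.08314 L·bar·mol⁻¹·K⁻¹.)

Ideal: P_ideal = nRT/V = (1.83)(0.08314)(606.7)/0.4515 = 204.445 bar
vdW: P = nRT/(V − nb) − a n²/V² = 92.3071/0.372353 − 7.62879/0.203852 = 247.902 − 37.4232 = 210.479 bar
% deviation = (210.479 − 204.445)/204.445 × 100% = 2.95%

2.95 %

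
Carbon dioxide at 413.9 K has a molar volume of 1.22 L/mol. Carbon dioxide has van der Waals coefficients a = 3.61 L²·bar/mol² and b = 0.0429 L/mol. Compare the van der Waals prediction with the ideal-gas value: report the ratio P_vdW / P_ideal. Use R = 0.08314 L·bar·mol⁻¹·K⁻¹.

Ideal: P_ideal = RT/V_m = (0.08314)(413.9)/1.22 = 28.2063 bar
vdW: P = RT/(V_m − b) − a/V_m² = 34.4116/1.17710 − 3.61/1.48840 = 29.2342 − 2.42542 = 26.8088 bar
Ratio = 26.8088/28.2063 = 0.9505

P_vdW / P_ideal ≈ 0.9505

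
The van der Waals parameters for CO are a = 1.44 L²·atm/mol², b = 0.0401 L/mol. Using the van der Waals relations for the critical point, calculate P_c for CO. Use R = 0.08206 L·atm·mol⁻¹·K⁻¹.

For a van der Waals gas, P_c = a/(27b²).
P_c = 1.44/(27×(0.0401)²) = 1.44/0.043416 = 33.17 atm

P_c ≈ 33.17 atm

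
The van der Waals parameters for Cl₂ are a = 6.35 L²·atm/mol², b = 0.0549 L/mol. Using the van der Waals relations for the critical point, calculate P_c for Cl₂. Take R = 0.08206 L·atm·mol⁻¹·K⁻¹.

For a van der Waals gas, P_c = a/(27b²).
P_c = 6.35/(27×(0.0549)²) = 6.35/0.081378 = 78.03 atm

P_c ≈ 78.03 atm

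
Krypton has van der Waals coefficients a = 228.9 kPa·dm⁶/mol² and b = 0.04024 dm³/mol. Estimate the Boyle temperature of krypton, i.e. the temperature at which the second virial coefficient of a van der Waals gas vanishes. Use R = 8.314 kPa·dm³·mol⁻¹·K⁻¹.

For a van der Waals gas the second virial coefficient B₂ = b − a/(RT) vanishes at T_B = a/(Rb).
T_B = 228.9/(8.314×0.04024) = 228.9/0.33456 = 684.2 K

T_B ≈ 684.2 K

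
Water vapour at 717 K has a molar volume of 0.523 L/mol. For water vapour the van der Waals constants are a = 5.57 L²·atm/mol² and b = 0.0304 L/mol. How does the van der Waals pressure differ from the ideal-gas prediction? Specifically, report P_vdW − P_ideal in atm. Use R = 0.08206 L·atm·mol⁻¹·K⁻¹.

ΔP ≈ -13.42 atm

Ideal: P_ideal = RT/V_m = (0.08206)(717)/0.523 = 112.499 atm
vdW: P = RT/(V_m − b) − a/V_m² = 58.8370/0.492600 − 5.57/0.273529 = 119.442 − 20.3635 = 99.079 atm
ΔP = 99.079 − 112.499 = -13.42 atm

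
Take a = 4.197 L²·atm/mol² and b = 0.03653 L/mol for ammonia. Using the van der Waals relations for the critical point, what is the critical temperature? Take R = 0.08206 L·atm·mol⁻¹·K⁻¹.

For a van der Waals gas, T_c = 8a/(27Rb).
T_c = 8×4.197/(27×0.08206×0.03653) = 33.576/0.080937 = 414.8 K

T_c ≈ 414.8 K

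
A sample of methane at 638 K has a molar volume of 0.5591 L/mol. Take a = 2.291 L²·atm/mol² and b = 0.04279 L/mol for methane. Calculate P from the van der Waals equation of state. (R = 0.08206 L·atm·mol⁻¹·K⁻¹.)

P = RT/(V_m − b) − a/V_m²
RT/(V_m − b) = (0.08206)(638)/(0.5591 − 0.04279) = 52.354/0.51631 = 101.40 atm
a/V_m² = 2.291/(0.5591)² = 7.3290 atm
P = 101.40 − 7.3290 = 94.07 atm

P ≈ 94.07 atm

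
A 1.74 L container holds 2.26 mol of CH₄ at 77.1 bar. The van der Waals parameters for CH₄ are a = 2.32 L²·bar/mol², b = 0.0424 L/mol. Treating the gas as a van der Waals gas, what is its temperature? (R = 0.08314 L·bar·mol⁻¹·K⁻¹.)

T = (P + a n²/V²)(V − nb)/(nR)
P + a n²/V² = 77.1 + (2.32)(2.26)²/(1.74)² = 81.014 bar
V − nb = 1.74 − (2.26)(0.0424) = 1.6442 L
T = (81.014)(1.6442)/((2.26)(0.08314)) = 708.9 K

T ≈ 708.9 K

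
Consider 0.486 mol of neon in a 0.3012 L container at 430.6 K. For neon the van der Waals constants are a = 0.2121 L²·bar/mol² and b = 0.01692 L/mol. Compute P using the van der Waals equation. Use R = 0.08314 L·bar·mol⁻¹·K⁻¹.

P ≈ 58.83 bar

P = nRT/(V − nb) − a n²/V²
nRT/(V − nb) = (0.486)(0.08314)(430.6)/(0.3012 − 0.486×0.01692) = 17.399/0.29298 = 59.386 bar
a n²/V² = (0.2121)(0.486)²/(0.3012)² = 0.55221 bar
P = 59.386 − 0.55221 = 58.83 bar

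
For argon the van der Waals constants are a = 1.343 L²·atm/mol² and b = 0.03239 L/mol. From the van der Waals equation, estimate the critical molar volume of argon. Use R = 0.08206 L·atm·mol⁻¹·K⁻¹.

For a van der Waals gas, V_m,c = 3b.
V_m,c = 3×0.03239 = 0.09717 L/mol

V_m,c ≈ 0.09717 L/mol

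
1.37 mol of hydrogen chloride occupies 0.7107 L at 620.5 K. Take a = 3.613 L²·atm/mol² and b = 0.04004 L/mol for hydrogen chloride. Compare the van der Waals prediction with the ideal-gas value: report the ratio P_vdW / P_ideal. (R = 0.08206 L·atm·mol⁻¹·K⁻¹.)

Ideal: P_ideal = nRT/V = (1.37)(0.08206)(620.5)/0.7107 = 98.1539 atm
vdW: P = nRT/(V − nb) − a n²/V² = 69.7580/0.655845 − 6.78124/0.505094 = 106.364 − 13.4257 = 92.938 atm
Ratio = 92.938/98.1539 = 0.9469

P_vdW / P_ideal ≈ 0.9469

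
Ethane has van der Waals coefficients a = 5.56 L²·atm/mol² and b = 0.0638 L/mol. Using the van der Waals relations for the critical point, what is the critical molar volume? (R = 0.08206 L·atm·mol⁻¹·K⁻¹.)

V_m,c ≈ 0.1914 L/mol

For a van der Waals gas, V_m,c = 3b.
V_m,c = 3×0.0638 = 0.1914 L/mol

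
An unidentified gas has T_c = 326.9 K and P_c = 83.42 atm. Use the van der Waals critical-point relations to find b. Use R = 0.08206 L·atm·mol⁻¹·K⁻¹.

From T_c = 8a/(27Rb) and P_c = a/(27b²): b = R T_c/(8 P_c).
b = (0.08206)(326.9)/(8×83.42) = 26.825/667.36 = 0.04020 L/mol

b ≈ 0.04020 L/mol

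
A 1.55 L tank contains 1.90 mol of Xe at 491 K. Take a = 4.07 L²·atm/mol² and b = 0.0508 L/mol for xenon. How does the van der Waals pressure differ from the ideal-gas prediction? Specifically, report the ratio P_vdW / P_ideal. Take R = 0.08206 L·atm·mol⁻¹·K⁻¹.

P_vdW / P_ideal ≈ 0.9426

Ideal: P_ideal = nRT/V = (1.90)(0.08206)(491)/1.55 = 49.3895 atm
vdW: P = nRT/(V − nb) − a n²/V² = 76.5538/1.45348 − 14.6927/2.40250 = 52.6693 − 6.11559 = 46.5537 atm
Ratio = 46.5537/49.3895 = 0.9426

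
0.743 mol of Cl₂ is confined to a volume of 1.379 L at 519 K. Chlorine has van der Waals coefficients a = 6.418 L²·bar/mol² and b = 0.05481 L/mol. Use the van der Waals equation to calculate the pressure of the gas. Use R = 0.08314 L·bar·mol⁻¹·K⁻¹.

P = nRT/(V − nb) − a n²/V²
nRT/(V − nb) = (0.743)(0.08314)(519)/(1.379 − 0.743×0.05481) = 32.060/1.3383 = 23.956 bar
a n²/V² = (6.418)(0.743)²/(1.379)² = 1.8632 bar
P = 23.956 − 1.8632 = 22.09 bar

P ≈ 22.09 bar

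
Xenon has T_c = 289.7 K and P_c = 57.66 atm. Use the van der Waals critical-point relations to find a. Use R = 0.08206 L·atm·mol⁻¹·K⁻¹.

From T_c = 8a/(27Rb) and P_c = a/(27b²): a = 27 R² T_c²/(64 P_c).
a = 27×(0.08206)²×(289.7)²/(64×57.66) = 15259/3690.2 = 4.135 L²·atm/mol²

a ≈ 4.135 L²·atm/mol²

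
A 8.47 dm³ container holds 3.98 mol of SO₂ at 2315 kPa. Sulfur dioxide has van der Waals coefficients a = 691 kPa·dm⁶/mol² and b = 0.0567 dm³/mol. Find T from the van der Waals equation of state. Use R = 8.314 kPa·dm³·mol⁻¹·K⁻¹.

T = (P + a n²/V²)(V − nb)/(nR)
P + a n²/V² = 2315 + (691)(3.98)²/(8.47)² = 2467.6 kPa
V − nb = 8.47 − (3.98)(0.0567) = 8.2443 dm³
T = (2467.6)(8.2443)/((3.98)(8.314)) = 614.8 K

T ≈ 614.8 K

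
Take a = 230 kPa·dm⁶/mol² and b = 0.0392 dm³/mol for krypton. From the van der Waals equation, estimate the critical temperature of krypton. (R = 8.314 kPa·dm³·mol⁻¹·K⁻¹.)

T_c ≈ 209.1 K

For a van der Waals gas, T_c = 8a/(27Rb).
T_c = 8×230/(27×8.314×0.0392) = 1840.0/8.7995 = 209.1 K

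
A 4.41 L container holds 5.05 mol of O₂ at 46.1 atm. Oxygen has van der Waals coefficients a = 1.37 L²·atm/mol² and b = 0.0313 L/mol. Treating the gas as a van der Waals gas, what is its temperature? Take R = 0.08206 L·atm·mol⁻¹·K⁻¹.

T ≈ 491.4 K

T = (P + a n²/V²)(V − nb)/(nR)
P + a n²/V² = 46.1 + (1.37)(5.05)²/(4.41)² = 47.896 atm
V − nb = 4.41 − (5.05)(0.0313) = 4.2519 L
T = (47.896)(4.2519)/((5.05)(0.08206)) = 491.4 K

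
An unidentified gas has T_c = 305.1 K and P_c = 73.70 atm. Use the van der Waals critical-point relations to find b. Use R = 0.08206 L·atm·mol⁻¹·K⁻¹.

b ≈ 0.04246 L/mol

From T_c = 8a/(27Rb) and P_c = a/(27b²): b = R T_c/(8 P_c).
b = (0.08206)(305.1)/(8×73.70) = 25.037/589.60 = 0.04246 L/mol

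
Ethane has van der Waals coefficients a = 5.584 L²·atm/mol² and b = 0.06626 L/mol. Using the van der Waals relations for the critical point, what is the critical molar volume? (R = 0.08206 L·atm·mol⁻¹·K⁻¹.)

For a van der Waals gas, V_m,c = 3b.
V_m,c = 3×0.06626 = 0.1988 L/mol

V_m,c ≈ 0.1988 L/mol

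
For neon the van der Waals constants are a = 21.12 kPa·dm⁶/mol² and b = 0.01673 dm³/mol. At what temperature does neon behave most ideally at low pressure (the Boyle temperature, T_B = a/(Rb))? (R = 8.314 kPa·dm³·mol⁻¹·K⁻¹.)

T_B ≈ 151.8 K

For a van der Waals gas the second virial coefficient B₂ = b − a/(RT) vanishes at T_B = a/(Rb).
T_B = 21.12/(8.314×0.01673) = 21.12/0.13909 = 151.8 K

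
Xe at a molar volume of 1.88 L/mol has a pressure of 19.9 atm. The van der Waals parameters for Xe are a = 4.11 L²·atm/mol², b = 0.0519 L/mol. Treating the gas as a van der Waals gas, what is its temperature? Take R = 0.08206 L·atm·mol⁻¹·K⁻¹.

T ≈ 469.2 K

T = (P + a/V_m²)(V_m − b)/R
P + a/V_m² = 19.9 + 4.11/(1.88)² = 21.063 atm
V_m − b = 1.88 − 0.0519 = 1.8281 L/mol
T = (21.063)(1.8281)/0.08206 = 469.2 K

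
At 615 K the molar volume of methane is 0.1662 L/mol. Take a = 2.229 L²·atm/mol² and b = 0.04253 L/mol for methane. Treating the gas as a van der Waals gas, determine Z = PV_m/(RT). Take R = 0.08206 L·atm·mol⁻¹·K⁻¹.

P = RT/(V_m − b) − a/V_m² = (0.08206)(615)/(0.1662 − 0.04253) − 2.229/(0.1662)²
  = 50.467/0.12367 − 80.695 = 408.08 − 80.695 = 327.39 atm
Z = PV_m/(RT) = (327.39)(0.1662)/((0.08206)(615)) = 54.412/50.467 = 1.078

Z ≈ 1.078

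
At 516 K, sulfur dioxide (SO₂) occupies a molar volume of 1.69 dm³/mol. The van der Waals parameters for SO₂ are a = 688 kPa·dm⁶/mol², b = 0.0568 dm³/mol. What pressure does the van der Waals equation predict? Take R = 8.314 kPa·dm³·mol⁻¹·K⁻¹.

P = RT/(V_m − b) − a/V_m²
RT/(V_m − b) = (8.314)(516)/(1.69 − 0.0568) = 4290.0/1.6332 = 2626.7 kPa
a/V_m² = 688/(1.69)² = 240.89 kPa
P = 2626.7 − 240.89 = 2386 kPa

P ≈ 2386 kPa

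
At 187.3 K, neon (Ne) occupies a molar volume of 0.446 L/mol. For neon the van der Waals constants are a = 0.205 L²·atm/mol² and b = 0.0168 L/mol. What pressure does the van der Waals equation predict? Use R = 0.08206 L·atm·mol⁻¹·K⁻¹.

P = RT/(V_m − b) − a/V_m²
RT/(V_m − b) = (0.08206)(187.3)/(0.446 − 0.0168) = 15.370/0.42920 = 35.811 atm
a/V_m² = 0.205/(0.446)² = 1.0306 atm
P = 35.811 − 1.0306 = 34.78 atm

P ≈ 34.78 atm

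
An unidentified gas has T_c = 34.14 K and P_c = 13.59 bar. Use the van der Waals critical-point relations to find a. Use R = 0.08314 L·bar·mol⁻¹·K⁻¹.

a ≈ 0.2501 L²·bar/mol²

From T_c = 8a/(27Rb) and P_c = a/(27b²): a = 27 R² T_c²/(64 P_c).
a = 27×(0.08314)²×(34.14)²/(64×13.59) = 217.53/869.76 = 0.2501 L²·bar/mol²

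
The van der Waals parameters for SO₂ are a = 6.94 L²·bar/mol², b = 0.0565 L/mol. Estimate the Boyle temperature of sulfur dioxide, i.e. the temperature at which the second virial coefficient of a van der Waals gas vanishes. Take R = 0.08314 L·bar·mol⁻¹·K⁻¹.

T_B ≈ 1477 K

For a van der Waals gas the second virial coefficient B₂ = b − a/(RT) vanishes at T_B = a/(Rb).
T_B = 6.94/(0.08314×0.0565) = 6.94/0.0046974 = 1477 K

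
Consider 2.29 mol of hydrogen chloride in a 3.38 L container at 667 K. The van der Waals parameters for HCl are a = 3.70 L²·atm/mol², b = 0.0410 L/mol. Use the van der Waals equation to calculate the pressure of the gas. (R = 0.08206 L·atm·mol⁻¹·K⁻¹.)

P ≈ 36.44 atm

P = nRT/(V − nb) − a n²/V²
nRT/(V − nb) = (2.29)(0.08206)(667)/(3.38 − 2.29×0.0410) = 125.34/3.2861 = 38.142 atm
a n²/V² = (3.70)(2.29)²/(3.38)² = 1.6984 atm
P = 38.142 − 1.6984 = 36.44 atm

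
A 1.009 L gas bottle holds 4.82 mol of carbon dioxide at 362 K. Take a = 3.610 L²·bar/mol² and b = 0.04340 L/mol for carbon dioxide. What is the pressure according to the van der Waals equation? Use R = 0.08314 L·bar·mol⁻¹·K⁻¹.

P = nRT/(V − nb) − a n²/V²
nRT/(V − nb) = (4.82)(0.08314)(362)/(1.009 − 4.82×0.04340) = 145.07/0.79981 = 181.38 bar
a n²/V² = (3.610)(4.82)²/(1.009)² = 82.379 bar
P = 181.38 − 82.379 = 99.00 bar

P ≈ 99.00 bar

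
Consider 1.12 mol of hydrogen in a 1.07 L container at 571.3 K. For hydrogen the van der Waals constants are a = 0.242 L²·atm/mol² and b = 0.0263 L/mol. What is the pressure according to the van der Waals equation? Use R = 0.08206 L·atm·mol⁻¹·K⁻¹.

P ≈ 50.20 atm

P = nRT/(V − nb) − a n²/V²
nRT/(V − nb) = (1.12)(0.08206)(571.3)/(1.07 − 1.12×0.0263) = 52.507/1.0405 = 50.463 atm
a n²/V² = (0.242)(1.12)²/(1.07)² = 0.26515 atm
P = 50.463 − 0.26515 = 50.20 atm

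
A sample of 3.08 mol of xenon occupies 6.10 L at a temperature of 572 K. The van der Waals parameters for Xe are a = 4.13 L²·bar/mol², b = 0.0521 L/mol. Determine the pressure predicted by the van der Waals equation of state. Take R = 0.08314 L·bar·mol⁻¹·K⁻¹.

P = nRT/(V − nb) − a n²/V²
nRT/(V − nb) = (3.08)(0.08314)(572)/(6.10 − 3.08×0.0521) = 146.47/5.9395 = 24.660 bar
a n²/V² = (4.13)(3.08)²/(6.10)² = 1.0529 bar
P = 24.660 − 1.0529 = 23.61 bar

P ≈ 23.61 bar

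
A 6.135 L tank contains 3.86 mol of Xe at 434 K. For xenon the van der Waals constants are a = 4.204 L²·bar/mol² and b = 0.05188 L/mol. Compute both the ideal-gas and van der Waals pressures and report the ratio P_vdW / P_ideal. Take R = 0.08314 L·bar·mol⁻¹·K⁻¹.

Ideal: P_ideal = nRT/V = (3.86)(0.08314)(434)/6.135 = 22.7024 bar
vdW: P = nRT/(V − nb) − a n²/V² = 139.279/5.93474 − 62.6379/37.6382 = 23.4684 − 1.66421 = 21.8042 bar
Ratio = 21.8042/22.7024 = 0.9604

P_vdW / P_ideal ≈ 0.9604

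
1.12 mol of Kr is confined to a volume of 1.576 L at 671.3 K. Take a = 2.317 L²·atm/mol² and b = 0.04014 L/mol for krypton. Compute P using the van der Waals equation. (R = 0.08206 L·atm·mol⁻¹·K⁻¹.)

P ≈ 39.13 atm

P = nRT/(V − nb) − a n²/V²
nRT/(V − nb) = (1.12)(0.08206)(671.3)/(1.576 − 1.12×0.04014) = 61.697/1.5310 = 40.298 atm
a n²/V² = (2.317)(1.12)²/(1.576)² = 1.1702 atm
P = 40.298 − 1.1702 = 39.13 atm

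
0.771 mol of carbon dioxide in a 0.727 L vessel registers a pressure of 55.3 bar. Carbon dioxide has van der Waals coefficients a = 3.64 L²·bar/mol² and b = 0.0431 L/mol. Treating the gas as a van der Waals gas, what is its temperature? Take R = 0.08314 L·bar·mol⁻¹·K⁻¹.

T ≈ 642.8 K

T = (P + a n²/V²)(V − nb)/(nR)
P + a n²/V² = 55.3 + (3.64)(0.771)²/(0.727)² = 59.394 bar
V − nb = 0.727 − (0.771)(0.0431) = 0.69377 L
T = (59.394)(0.69377)/((0.771)(0.08314)) = 642.8 K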